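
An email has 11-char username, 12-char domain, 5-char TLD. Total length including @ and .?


An email address has format: username@domain.tld
Username length: 11
'@' character: 1
Domain length: 12
'.' character: 1
TLD length: 5
Total = 11 + 1 + 12 + 1 + 5 = 30

30


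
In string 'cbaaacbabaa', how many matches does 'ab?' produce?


Pattern 'ab?' matches 'a' optionally followed by 'b'.
String: 'cbaaacbabaa'
Scanning left to right for 'a' then checking next char:
  Match 1: 'a' (a not followed by b)
  Match 2: 'a' (a not followed by b)
  Match 3: 'a' (a not followed by b)
  Match 4: 'ab' (a followed by b)
  Match 5: 'a' (a not followed by b)
  Match 6: 'a' (a not followed by b)
Total matches: 6

6


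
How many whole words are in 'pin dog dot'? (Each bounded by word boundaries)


Word boundaries (\b) mark the start/end of each word.
Text: 'pin dog dot'
Splitting by whitespace:
  Word 1: 'pin'
  Word 2: 'dog'
  Word 3: 'dot'
Total whole words: 3

3


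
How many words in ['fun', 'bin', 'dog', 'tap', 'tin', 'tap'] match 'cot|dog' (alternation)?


Alternation 'cot|dog' matches either 'cot' or 'dog'.
Checking each word:
  'fun' -> no
  'bin' -> no
  'dog' -> MATCH
  'tap' -> no
  'tin' -> no
  'tap' -> no
Matches: ['dog']
Count: 1

1


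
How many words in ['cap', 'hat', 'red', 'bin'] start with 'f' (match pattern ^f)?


Pattern ^f anchors to start of word. Check which words begin with 'f':
  'cap' -> no
  'hat' -> no
  'red' -> no
  'bin' -> no
Matching words: []
Count: 0

0


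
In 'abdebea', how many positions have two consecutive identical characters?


Looking for consecutive identical characters in 'abdebea':
  pos 0-1: 'a' vs 'b' -> different
  pos 1-2: 'b' vs 'd' -> different
  pos 2-3: 'd' vs 'e' -> different
  pos 3-4: 'e' vs 'b' -> different
  pos 4-5: 'b' vs 'e' -> different
  pos 5-6: 'e' vs 'a' -> different
Consecutive identical pairs: []
Count: 0

0


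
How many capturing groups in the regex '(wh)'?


To count capturing groups, count each '(' that starts a group.
Pattern: '(wh)'
Walking through the pattern:
  Position 0: '(' -> group #1
Total capturing groups: 1

1


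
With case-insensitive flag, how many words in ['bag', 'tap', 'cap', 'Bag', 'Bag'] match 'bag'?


Case-insensitive matching: compare each word's lowercase form to 'bag'.
  'bag' -> lower='bag' -> MATCH
  'tap' -> lower='tap' -> no
  'cap' -> lower='cap' -> no
  'Bag' -> lower='bag' -> MATCH
  'Bag' -> lower='bag' -> MATCH
Matches: ['bag', 'Bag', 'Bag']
Count: 3

3


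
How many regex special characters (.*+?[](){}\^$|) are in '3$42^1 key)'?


Regex special characters are: . * + ? [ ] ( ) { } \ ^ $ |
Scanning '3$42^1 key)':
  pos 1: '$' -> SPECIAL
  pos 4: '^' -> SPECIAL
  pos 10: ')' -> SPECIAL
Special chars found: ['$', '^', ')']
Total: 3

3


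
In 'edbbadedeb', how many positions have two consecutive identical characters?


Looking for consecutive identical characters in 'edbbadedeb':
  pos 0-1: 'e' vs 'd' -> different
  pos 1-2: 'd' vs 'b' -> different
  pos 2-3: 'b' vs 'b' -> MATCH ('bb')
  pos 3-4: 'b' vs 'a' -> different
  pos 4-5: 'a' vs 'd' -> different
  pos 5-6: 'd' vs 'e' -> different
  pos 6-7: 'e' vs 'd' -> different
  pos 7-8: 'd' vs 'e' -> different
  pos 8-9: 'e' vs 'b' -> different
Consecutive identical pairs: ['bb']
Count: 1

1


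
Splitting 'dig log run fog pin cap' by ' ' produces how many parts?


Splitting by ' ' breaks the string at each occurrence of the separator.
Text: 'dig log run fog pin cap'
Parts after split:
  Part 1: 'dig'
  Part 2: 'log'
  Part 3: 'run'
  Part 4: 'fog'
  Part 5: 'pin'
  Part 6: 'cap'
Total parts: 6

6


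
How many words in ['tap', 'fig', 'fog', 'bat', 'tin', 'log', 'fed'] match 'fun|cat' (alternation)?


Alternation 'fun|cat' matches either 'fun' or 'cat'.
Checking each word:
  'tap' -> no
  'fig' -> no
  'fog' -> no
  'bat' -> no
  'tin' -> no
  'log' -> no
  'fed' -> no
Matches: []
Count: 0

0


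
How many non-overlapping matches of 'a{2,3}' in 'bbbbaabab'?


Pattern 'a{2,3}' matches between 2 and 3 consecutive a's (greedy).
String: 'bbbbaabab'
Finding runs of a's and applying greedy matching:
  Run at pos 4: 'aa' (length 2)
  Run at pos 7: 'a' (length 1)
Matches: ['aa']
Count: 1

1


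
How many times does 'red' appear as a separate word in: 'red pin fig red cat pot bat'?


Scanning each word for exact match 'red':
  Word 1: 'red' -> MATCH
  Word 2: 'pin' -> no
  Word 3: 'fig' -> no
  Word 4: 'red' -> MATCH
  Word 5: 'cat' -> no
  Word 6: 'pot' -> no
  Word 7: 'bat' -> no
Total matches: 2

2


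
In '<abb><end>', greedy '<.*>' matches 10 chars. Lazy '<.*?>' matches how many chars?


Greedy '<.*>' tries to match as MUCH as possible.
Lazy '<.*?>' tries to match as LITTLE as possible.

String: '<abb><end>'
Greedy '<.*>' starts at first '<' and extends to the LAST '>': '<abb><end>' (10 chars)
Lazy '<.*?>' starts at first '<' and stops at the FIRST '>': '<abb>' (5 chars)

5


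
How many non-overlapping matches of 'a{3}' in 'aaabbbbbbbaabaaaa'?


Pattern 'a{3}' matches exactly 3 consecutive a's (greedy, non-overlapping).
String: 'aaabbbbbbbaabaaaa'
Scanning for runs of a's:
  Run at pos 0: 'aaa' (length 3) -> 1 match(es)
  Run at pos 10: 'aa' (length 2) -> 0 match(es)
  Run at pos 13: 'aaaa' (length 4) -> 1 match(es)
Matches found: ['aaa', 'aaa']
Total: 2

2


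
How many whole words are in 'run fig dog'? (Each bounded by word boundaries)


Word boundaries (\b) mark the start/end of each word.
Text: 'run fig dog'
Splitting by whitespace:
  Word 1: 'run'
  Word 2: 'fig'
  Word 3: 'dog'
Total whole words: 3

3


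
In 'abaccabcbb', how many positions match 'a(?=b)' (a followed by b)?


Lookahead 'a(?=b)' matches 'a' only when followed by 'b'.
String: 'abaccabcbb'
Checking each position where char is 'a':
  pos 0: 'a' -> MATCH (next='b')
  pos 2: 'a' -> no (next='c')
  pos 5: 'a' -> MATCH (next='b')
Matching positions: [0, 5]
Count: 2

2


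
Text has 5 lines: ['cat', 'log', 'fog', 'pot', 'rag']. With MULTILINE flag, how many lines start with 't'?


With MULTILINE flag, ^ matches the start of each line.
Lines: ['cat', 'log', 'fog', 'pot', 'rag']
Checking which lines start with 't':
  Line 1: 'cat' -> no
  Line 2: 'log' -> no
  Line 3: 'fog' -> no
  Line 4: 'pot' -> no
  Line 5: 'rag' -> no
Matching lines: []
Count: 0

0


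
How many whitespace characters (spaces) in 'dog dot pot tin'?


\s matches whitespace characters (spaces, tabs, etc.).
Text: 'dog dot pot tin'
This text has 4 words separated by spaces.
Number of spaces = number of words - 1 = 4 - 1 = 3

3


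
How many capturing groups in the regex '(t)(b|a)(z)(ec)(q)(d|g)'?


To count capturing groups, count each '(' that starts a group.
Pattern: '(t)(b|a)(z)(ec)(q)(d|g)'
Walking through the pattern:
  Position 0: '(' -> group #1
  Position 3: '(' -> group #2
  Position 8: '(' -> group #3
  Position 11: '(' -> group #4
  Position 15: '(' -> group #5
  Position 18: '(' -> group #6
Total capturing groups: 6

6


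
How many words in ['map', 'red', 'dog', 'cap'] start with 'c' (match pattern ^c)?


Pattern ^c anchors to start of word. Check which words begin with 'c':
  'map' -> no
  'red' -> no
  'dog' -> no
  'cap' -> MATCH (starts with 'c')
Matching words: ['cap']
Count: 1

1


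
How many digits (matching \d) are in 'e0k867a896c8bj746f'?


\d matches any digit 0-9.
Scanning 'e0k867a896c8bj746f':
  pos 1: '0' -> DIGIT
  pos 3: '8' -> DIGIT
  pos 4: '6' -> DIGIT
  pos 5: '7' -> DIGIT
  pos 7: '8' -> DIGIT
  pos 8: '9' -> DIGIT
  pos 9: '6' -> DIGIT
  pos 11: '8' -> DIGIT
  pos 14: '7' -> DIGIT
  pos 15: '4' -> DIGIT
  pos 16: '6' -> DIGIT
Digits found: ['0', '8', '6', '7', '8', '9', '6', '8', '7', '4', '6']
Total: 11

11


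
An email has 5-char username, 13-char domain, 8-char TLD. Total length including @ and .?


An email address has format: username@domain.tld
Username length: 5
'@' character: 1
Domain length: 13
'.' character: 1
TLD length: 8
Total = 5 + 1 + 13 + 1 + 8 = 28

28


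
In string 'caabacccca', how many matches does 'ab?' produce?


Pattern 'ab?' matches 'a' optionally followed by 'b'.
String: 'caabacccca'
Scanning left to right for 'a' then checking next char:
  Match 1: 'a' (a not followed by b)
  Match 2: 'ab' (a followed by b)
  Match 3: 'a' (a not followed by b)
  Match 4: 'a' (a not followed by b)
Total matches: 4

4


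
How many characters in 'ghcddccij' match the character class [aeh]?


Character class [aeh] matches any of: {a, e, h}
Scanning string 'ghcddccij' character by character:
  pos 0: 'g' -> no
  pos 1: 'h' -> MATCH
  pos 2: 'c' -> no
  pos 3: 'd' -> no
  pos 4: 'd' -> no
  pos 5: 'c' -> no
  pos 6: 'c' -> no
  pos 7: 'i' -> no
  pos 8: 'j' -> no
Total matches: 1

1


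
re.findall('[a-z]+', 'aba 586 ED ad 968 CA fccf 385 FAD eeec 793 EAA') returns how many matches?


Pattern '[a-z]+' finds one or more lowercase letters.
Text: 'aba 586 ED ad 968 CA fccf 385 FAD eeec 793 EAA'
Scanning for matches:
  Match 1: 'aba'
  Match 2: 'ad'
  Match 3: 'fccf'
  Match 4: 'eeec'
Total matches: 4

4


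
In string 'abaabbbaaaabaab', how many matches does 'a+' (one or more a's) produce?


Pattern 'a+' matches one or more consecutive a's.
String: 'abaabbbaaaabaab'
Scanning for runs of a:
  Match 1: 'a' (length 1)
  Match 2: 'aa' (length 2)
  Match 3: 'aaaa' (length 4)
  Match 4: 'aa' (length 2)
Total matches: 4

4


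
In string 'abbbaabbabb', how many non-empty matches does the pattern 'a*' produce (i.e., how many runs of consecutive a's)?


Pattern 'a*' matches zero or more a's. We want non-empty runs of consecutive a's.
String: 'abbbaabbabb'
Walking through the string to find runs of a's:
  Run 1: positions 0-0 -> 'a'
  Run 2: positions 4-5 -> 'aa'
  Run 3: positions 8-8 -> 'a'
Non-empty runs found: ['a', 'aa', 'a']
Count: 3

3


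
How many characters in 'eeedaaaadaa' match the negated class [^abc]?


Negated class [^abc] matches any char NOT in {a, b, c}
Scanning 'eeedaaaadaa':
  pos 0: 'e' -> MATCH
  pos 1: 'e' -> MATCH
  pos 2: 'e' -> MATCH
  pos 3: 'd' -> MATCH
  pos 4: 'a' -> no (excluded)
  pos 5: 'a' -> no (excluded)
  pos 6: 'a' -> no (excluded)
  pos 7: 'a' -> no (excluded)
  pos 8: 'd' -> MATCH
  pos 9: 'a' -> no (excluded)
  pos 10: 'a' -> no (excluded)
Total matches: 5

5


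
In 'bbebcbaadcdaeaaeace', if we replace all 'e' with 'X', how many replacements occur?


re.sub('e', 'X', text) replaces every occurrence of 'e' with 'X'.
Text: 'bbebcbaadcdaeaaeace'
Scanning for 'e':
  pos 2: 'e' -> replacement #1
  pos 12: 'e' -> replacement #2
  pos 15: 'e' -> replacement #3
  pos 18: 'e' -> replacement #4
Total replacements: 4

4


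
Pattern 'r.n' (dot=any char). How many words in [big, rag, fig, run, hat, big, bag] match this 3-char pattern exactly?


Pattern 'r.n' means: starts with 'r', any single char, ends with 'n'.
Checking each word (must be exactly 3 chars):
  'big' (len=3): no
  'rag' (len=3): no
  'fig' (len=3): no
  'run' (len=3): MATCH
  'hat' (len=3): no
  'big' (len=3): no
  'bag' (len=3): no
Matching words: ['run']
Total: 1

1


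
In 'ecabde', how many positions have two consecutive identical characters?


Looking for consecutive identical characters in 'ecabde':
  pos 0-1: 'e' vs 'c' -> different
  pos 1-2: 'c' vs 'a' -> different
  pos 2-3: 'a' vs 'b' -> different
  pos 3-4: 'b' vs 'd' -> different
  pos 4-5: 'd' vs 'e' -> different
Consecutive identical pairs: []
Count: 0

0


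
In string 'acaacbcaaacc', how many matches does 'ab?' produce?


Pattern 'ab?' matches 'a' optionally followed by 'b'.
String: 'acaacbcaaacc'
Scanning left to right for 'a' then checking next char:
  Match 1: 'a' (a not followed by b)
  Match 2: 'a' (a not followed by b)
  Match 3: 'a' (a not followed by b)
  Match 4: 'a' (a not followed by b)
  Match 5: 'a' (a not followed by b)
  Match 6: 'a' (a not followed by b)
Total matches: 6

6


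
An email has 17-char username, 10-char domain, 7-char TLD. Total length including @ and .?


An email address has format: username@domain.tld
Username length: 17
'@' character: 1
Domain length: 10
'.' character: 1
TLD length: 7
Total = 17 + 1 + 10 + 1 + 7 = 36

36


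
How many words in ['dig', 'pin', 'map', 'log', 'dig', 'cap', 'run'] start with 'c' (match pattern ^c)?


Pattern ^c anchors to start of word. Check which words begin with 'c':
  'dig' -> no
  'pin' -> no
  'map' -> no
  'log' -> no
  'dig' -> no
  'cap' -> MATCH (starts with 'c')
  'run' -> no
Matching words: ['cap']
Count: 1

1


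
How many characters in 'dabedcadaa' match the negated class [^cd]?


Negated class [^cd] matches any char NOT in {c, d}
Scanning 'dabedcadaa':
  pos 0: 'd' -> no (excluded)
  pos 1: 'a' -> MATCH
  pos 2: 'b' -> MATCH
  pos 3: 'e' -> MATCH
  pos 4: 'd' -> no (excluded)
  pos 5: 'c' -> no (excluded)
  pos 6: 'a' -> MATCH
  pos 7: 'd' -> no (excluded)
  pos 8: 'a' -> MATCH
  pos 9: 'a' -> MATCH
Total matches: 6

6


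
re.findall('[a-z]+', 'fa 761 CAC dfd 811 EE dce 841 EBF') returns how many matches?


Pattern '[a-z]+' finds one or more lowercase letters.
Text: 'fa 761 CAC dfd 811 EE dce 841 EBF'
Scanning for matches:
  Match 1: 'fa'
  Match 2: 'dfd'
  Match 3: 'dce'
Total matches: 3

3


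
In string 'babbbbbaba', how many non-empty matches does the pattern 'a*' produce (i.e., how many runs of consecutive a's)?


Pattern 'a*' matches zero or more a's. We want non-empty runs of consecutive a's.
String: 'babbbbbaba'
Walking through the string to find runs of a's:
  Run 1: positions 1-1 -> 'a'
  Run 2: positions 7-7 -> 'a'
  Run 3: positions 9-9 -> 'a'
Non-empty runs found: ['a', 'a', 'a']
Count: 3

3


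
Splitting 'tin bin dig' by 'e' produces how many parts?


Splitting by 'e' breaks the string at each occurrence of the separator.
Text: 'tin bin dig'
Parts after split:
  Part 1: 'tin bin dig'
Total parts: 1

1


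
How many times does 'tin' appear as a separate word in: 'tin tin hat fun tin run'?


Scanning each word for exact match 'tin':
  Word 1: 'tin' -> MATCH
  Word 2: 'tin' -> MATCH
  Word 3: 'hat' -> no
  Word 4: 'fun' -> no
  Word 5: 'tin' -> MATCH
  Word 6: 'run' -> no
Total matches: 3

3


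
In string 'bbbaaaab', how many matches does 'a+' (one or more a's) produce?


Pattern 'a+' matches one or more consecutive a's.
String: 'bbbaaaab'
Scanning for runs of a:
  Match 1: 'aaaa' (length 4)
Total matches: 1

1


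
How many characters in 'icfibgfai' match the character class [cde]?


Character class [cde] matches any of: {c, d, e}
Scanning string 'icfibgfai' character by character:
  pos 0: 'i' -> no
  pos 1: 'c' -> MATCH
  pos 2: 'f' -> no
  pos 3: 'i' -> no
  pos 4: 'b' -> no
  pos 5: 'g' -> no
  pos 6: 'f' -> no
  pos 7: 'a' -> no
  pos 8: 'i' -> no
Total matches: 1

1


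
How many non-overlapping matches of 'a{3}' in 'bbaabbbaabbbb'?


Pattern 'a{3}' matches exactly 3 consecutive a's (greedy, non-overlapping).
String: 'bbaabbbaabbbb'
Scanning for runs of a's:
  Run at pos 2: 'aa' (length 2) -> 0 match(es)
  Run at pos 7: 'aa' (length 2) -> 0 match(es)
Matches found: []
Total: 0

0


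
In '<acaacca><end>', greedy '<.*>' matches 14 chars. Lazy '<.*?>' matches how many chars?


Greedy '<.*>' tries to match as MUCH as possible.
Lazy '<.*?>' tries to match as LITTLE as possible.

String: '<acaacca><end>'
Greedy '<.*>' starts at first '<' and extends to the LAST '>': '<acaacca><end>' (14 chars)
Lazy '<.*?>' starts at first '<' and stops at the FIRST '>': '<acaacca>' (9 chars)

9


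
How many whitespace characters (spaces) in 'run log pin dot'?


\s matches whitespace characters (spaces, tabs, etc.).
Text: 'run log pin dot'
This text has 4 words separated by spaces.
Number of spaces = number of words - 1 = 4 - 1 = 3

3


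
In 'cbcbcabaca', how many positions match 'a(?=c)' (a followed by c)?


Lookahead 'a(?=c)' matches 'a' only when followed by 'c'.
String: 'cbcbcabaca'
Checking each position where char is 'a':
  pos 5: 'a' -> no (next='b')
  pos 7: 'a' -> MATCH (next='c')
Matching positions: [7]
Count: 1

1


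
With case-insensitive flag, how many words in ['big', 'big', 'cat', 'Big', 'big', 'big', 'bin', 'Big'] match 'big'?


Case-insensitive matching: compare each word's lowercase form to 'big'.
  'big' -> lower='big' -> MATCH
  'big' -> lower='big' -> MATCH
  'cat' -> lower='cat' -> no
  'Big' -> lower='big' -> MATCH
  'big' -> lower='big' -> MATCH
  'big' -> lower='big' -> MATCH
  'bin' -> lower='bin' -> no
  'Big' -> lower='big' -> MATCH
Matches: ['big', 'big', 'Big', 'big', 'big', 'Big']
Count: 6

6


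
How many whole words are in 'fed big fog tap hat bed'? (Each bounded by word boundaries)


Word boundaries (\b) mark the start/end of each word.
Text: 'fed big fog tap hat bed'
Splitting by whitespace:
  Word 1: 'fed'
  Word 2: 'big'
  Word 3: 'fog'
  Word 4: 'tap'
  Word 5: 'hat'
  Word 6: 'bed'
Total whole words: 6

6


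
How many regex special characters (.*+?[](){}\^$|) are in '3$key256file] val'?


Regex special characters are: . * + ? [ ] ( ) { } \ ^ $ |
Scanning '3$key256file] val':
  pos 1: '$' -> SPECIAL
  pos 12: ']' -> SPECIAL
Special chars found: ['$', ']']
Total: 2

2


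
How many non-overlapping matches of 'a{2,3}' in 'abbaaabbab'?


Pattern 'a{2,3}' matches between 2 and 3 consecutive a's (greedy).
String: 'abbaaabbab'
Finding runs of a's and applying greedy matching:
  Run at pos 0: 'a' (length 1)
  Run at pos 3: 'aaa' (length 3)
  Run at pos 8: 'a' (length 1)
Matches: ['aaa']
Count: 1

1


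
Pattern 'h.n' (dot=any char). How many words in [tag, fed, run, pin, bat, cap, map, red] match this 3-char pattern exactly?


Pattern 'h.n' means: starts with 'h', any single char, ends with 'n'.
Checking each word (must be exactly 3 chars):
  'tag' (len=3): no
  'fed' (len=3): no
  'run' (len=3): no
  'pin' (len=3): no
  'bat' (len=3): no
  'cap' (len=3): no
  'map' (len=3): no
  'red' (len=3): no
Matching words: []
Total: 0

0


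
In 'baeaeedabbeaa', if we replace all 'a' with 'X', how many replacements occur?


re.sub('a', 'X', text) replaces every occurrence of 'a' with 'X'.
Text: 'baeaeedabbeaa'
Scanning for 'a':
  pos 1: 'a' -> replacement #1
  pos 3: 'a' -> replacement #2
  pos 7: 'a' -> replacement #3
  pos 11: 'a' -> replacement #4
  pos 12: 'a' -> replacement #5
Total replacements: 5

5


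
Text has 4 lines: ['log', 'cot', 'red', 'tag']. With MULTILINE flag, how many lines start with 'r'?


With MULTILINE flag, ^ matches the start of each line.
Lines: ['log', 'cot', 'red', 'tag']
Checking which lines start with 'r':
  Line 1: 'log' -> no
  Line 2: 'cot' -> no
  Line 3: 'red' -> MATCH
  Line 4: 'tag' -> no
Matching lines: ['red']
Count: 1

1


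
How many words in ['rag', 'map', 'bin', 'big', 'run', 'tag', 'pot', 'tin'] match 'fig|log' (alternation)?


Alternation 'fig|log' matches either 'fig' or 'log'.
Checking each word:
  'rag' -> no
  'map' -> no
  'bin' -> no
  'big' -> no
  'run' -> no
  'tag' -> no
  'pot' -> no
  'tin' -> no
Matches: []
Count: 0

0


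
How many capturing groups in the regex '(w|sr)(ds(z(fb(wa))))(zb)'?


To count capturing groups, count each '(' that starts a group.
Pattern: '(w|sr)(ds(z(fb(wa))))(zb)'
Walking through the pattern:
  Position 0: '(' -> group #1
  Position 6: '(' -> group #2
  Position 9: '(' -> group #3
  Position 11: '(' -> group #4
  Position 14: '(' -> group #5
  Position 21: '(' -> group #6
Total capturing groups: 6

6


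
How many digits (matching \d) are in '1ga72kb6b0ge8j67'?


\d matches any digit 0-9.
Scanning '1ga72kb6b0ge8j67':
  pos 0: '1' -> DIGIT
  pos 3: '7' -> DIGIT
  pos 4: '2' -> DIGIT
  pos 7: '6' -> DIGIT
  pos 9: '0' -> DIGIT
  pos 12: '8' -> DIGIT
  pos 14: '6' -> DIGIT
  pos 15: '7' -> DIGIT
Digits found: ['1', '7', '2', '6', '0', '8', '6', '7']
Total: 8

8


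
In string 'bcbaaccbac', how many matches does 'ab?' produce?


Pattern 'ab?' matches 'a' optionally followed by 'b'.
String: 'bcbaaccbac'
Scanning left to right for 'a' then checking next char:
  Match 1: 'a' (a not followed by b)
  Match 2: 'a' (a not followed by b)
  Match 3: 'a' (a not followed by b)
Total matches: 3

3


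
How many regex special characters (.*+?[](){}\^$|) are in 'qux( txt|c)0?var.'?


Regex special characters are: . * + ? [ ] ( ) { } \ ^ $ |
Scanning 'qux( txt|c)0?var.':
  pos 3: '(' -> SPECIAL
  pos 8: '|' -> SPECIAL
  pos 10: ')' -> SPECIAL
  pos 12: '?' -> SPECIAL
  pos 16: '.' -> SPECIAL
Special chars found: ['(', '|', ')', '?', '.']
Total: 5

5


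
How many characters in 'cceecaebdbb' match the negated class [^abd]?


Negated class [^abd] matches any char NOT in {a, b, d}
Scanning 'cceecaebdbb':
  pos 0: 'c' -> MATCH
  pos 1: 'c' -> MATCH
  pos 2: 'e' -> MATCH
  pos 3: 'e' -> MATCH
  pos 4: 'c' -> MATCH
  pos 5: 'a' -> no (excluded)
  pos 6: 'e' -> MATCH
  pos 7: 'b' -> no (excluded)
  pos 8: 'd' -> no (excluded)
  pos 9: 'b' -> no (excluded)
  pos 10: 'b' -> no (excluded)
Total matches: 6

6


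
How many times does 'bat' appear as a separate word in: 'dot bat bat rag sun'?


Scanning each word for exact match 'bat':
  Word 1: 'dot' -> no
  Word 2: 'bat' -> MATCH
  Word 3: 'bat' -> MATCH
  Word 4: 'rag' -> no
  Word 5: 'sun' -> no
Total matches: 2

2


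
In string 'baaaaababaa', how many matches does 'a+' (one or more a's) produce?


Pattern 'a+' matches one or more consecutive a's.
String: 'baaaaababaa'
Scanning for runs of a:
  Match 1: 'aaaaa' (length 5)
  Match 2: 'a' (length 1)
  Match 3: 'aa' (length 2)
Total matches: 3

3


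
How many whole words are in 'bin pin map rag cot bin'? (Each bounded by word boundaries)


Word boundaries (\b) mark the start/end of each word.
Text: 'bin pin map rag cot bin'
Splitting by whitespace:
  Word 1: 'bin'
  Word 2: 'pin'
  Word 3: 'map'
  Word 4: 'rag'
  Word 5: 'cot'
  Word 6: 'bin'
Total whole words: 6

6


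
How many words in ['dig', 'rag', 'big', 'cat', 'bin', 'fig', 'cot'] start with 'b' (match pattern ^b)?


Pattern ^b anchors to start of word. Check which words begin with 'b':
  'dig' -> no
  'rag' -> no
  'big' -> MATCH (starts with 'b')
  'cat' -> no
  'bin' -> MATCH (starts with 'b')
  'fig' -> no
  'cot' -> no
Matching words: ['big', 'bin']
Count: 2

2


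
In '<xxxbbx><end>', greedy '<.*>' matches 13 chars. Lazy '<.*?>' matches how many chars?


Greedy '<.*>' tries to match as MUCH as possible.
Lazy '<.*?>' tries to match as LITTLE as possible.

String: '<xxxbbx><end>'
Greedy '<.*>' starts at first '<' and extends to the LAST '>': '<xxxbbx><end>' (13 chars)
Lazy '<.*?>' starts at first '<' and stops at the FIRST '>': '<xxxbbx>' (8 chars)

8


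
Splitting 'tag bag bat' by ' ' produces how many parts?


Splitting by ' ' breaks the string at each occurrence of the separator.
Text: 'tag bag bat'
Parts after split:
  Part 1: 'tag'
  Part 2: 'bag'
  Part 3: 'bat'
Total parts: 3

3


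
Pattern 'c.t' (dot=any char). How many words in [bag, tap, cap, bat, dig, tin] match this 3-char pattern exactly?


Pattern 'c.t' means: starts with 'c', any single char, ends with 't'.
Checking each word (must be exactly 3 chars):
  'bag' (len=3): no
  'tap' (len=3): no
  'cap' (len=3): no
  'bat' (len=3): no
  'dig' (len=3): no
  'tin' (len=3): no
Matching words: []
Total: 0

0


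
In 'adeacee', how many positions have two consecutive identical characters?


Looking for consecutive identical characters in 'adeacee':
  pos 0-1: 'a' vs 'd' -> different
  pos 1-2: 'd' vs 'e' -> different
  pos 2-3: 'e' vs 'a' -> different
  pos 3-4: 'a' vs 'c' -> different
  pos 4-5: 'c' vs 'e' -> different
  pos 5-6: 'e' vs 'e' -> MATCH ('ee')
Consecutive identical pairs: ['ee']
Count: 1

1


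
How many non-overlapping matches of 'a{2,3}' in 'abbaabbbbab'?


Pattern 'a{2,3}' matches between 2 and 3 consecutive a's (greedy).
String: 'abbaabbbbab'
Finding runs of a's and applying greedy matching:
  Run at pos 0: 'a' (length 1)
  Run at pos 3: 'aa' (length 2)
  Run at pos 9: 'a' (length 1)
Matches: ['aa']
Count: 1

1


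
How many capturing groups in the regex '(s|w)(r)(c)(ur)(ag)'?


To count capturing groups, count each '(' that starts a group.
Pattern: '(s|w)(r)(c)(ur)(ag)'
Walking through the pattern:
  Position 0: '(' -> group #1
  Position 5: '(' -> group #2
  Position 8: '(' -> group #3
  Position 11: '(' -> group #4
  Position 15: '(' -> group #5
Total capturing groups: 5

5


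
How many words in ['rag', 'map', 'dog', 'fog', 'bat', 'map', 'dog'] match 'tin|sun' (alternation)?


Alternation 'tin|sun' matches either 'tin' or 'sun'.
Checking each word:
  'rag' -> no
  'map' -> no
  'dog' -> no
  'fog' -> no
  'bat' -> no
  'map' -> no
  'dog' -> no
Matches: []
Count: 0

0


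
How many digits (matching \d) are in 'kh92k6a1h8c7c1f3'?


\d matches any digit 0-9.
Scanning 'kh92k6a1h8c7c1f3':
  pos 2: '9' -> DIGIT
  pos 3: '2' -> DIGIT
  pos 5: '6' -> DIGIT
  pos 7: '1' -> DIGIT
  pos 9: '8' -> DIGIT
  pos 11: '7' -> DIGIT
  pos 13: '1' -> DIGIT
  pos 15: '3' -> DIGIT
Digits found: ['9', '2', '6', '1', '8', '7', '1', '3']
Total: 8

8


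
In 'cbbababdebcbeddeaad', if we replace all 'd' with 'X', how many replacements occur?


re.sub('d', 'X', text) replaces every occurrence of 'd' with 'X'.
Text: 'cbbababdebcbeddeaad'
Scanning for 'd':
  pos 7: 'd' -> replacement #1
  pos 13: 'd' -> replacement #2
  pos 14: 'd' -> replacement #3
  pos 18: 'd' -> replacement #4
Total replacements: 4

4


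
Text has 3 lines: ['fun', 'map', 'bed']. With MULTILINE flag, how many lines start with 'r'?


With MULTILINE flag, ^ matches the start of each line.
Lines: ['fun', 'map', 'bed']
Checking which lines start with 'r':
  Line 1: 'fun' -> no
  Line 2: 'map' -> no
  Line 3: 'bed' -> no
Matching lines: []
Count: 0

0


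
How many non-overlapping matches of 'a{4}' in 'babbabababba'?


Pattern 'a{4}' matches exactly 4 consecutive a's (greedy, non-overlapping).
String: 'babbabababba'
Scanning for runs of a's:
  Run at pos 1: 'a' (length 1) -> 0 match(es)
  Run at pos 4: 'a' (length 1) -> 0 match(es)
  Run at pos 6: 'a' (length 1) -> 0 match(es)
  Run at pos 8: 'a' (length 1) -> 0 match(es)
  Run at pos 11: 'a' (length 1) -> 0 match(es)
Matches found: []
Total: 0

0


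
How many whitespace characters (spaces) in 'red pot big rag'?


\s matches whitespace characters (spaces, tabs, etc.).
Text: 'red pot big rag'
This text has 4 words separated by spaces.
Number of spaces = number of words - 1 = 4 - 1 = 3

3


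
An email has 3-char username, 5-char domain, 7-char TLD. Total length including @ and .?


An email address has format: username@domain.tld
Username length: 3
'@' character: 1
Domain length: 5
'.' character: 1
TLD length: 7
Total = 3 + 1 + 5 + 1 + 7 = 17

17


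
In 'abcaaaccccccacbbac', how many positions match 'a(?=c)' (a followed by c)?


Lookahead 'a(?=c)' matches 'a' only when followed by 'c'.
String: 'abcaaaccccccacbbac'
Checking each position where char is 'a':
  pos 0: 'a' -> no (next='b')
  pos 3: 'a' -> no (next='a')
  pos 4: 'a' -> no (next='a')
  pos 5: 'a' -> MATCH (next='c')
  pos 12: 'a' -> MATCH (next='c')
  pos 16: 'a' -> MATCH (next='c')
Matching positions: [5, 12, 16]
Count: 3

3


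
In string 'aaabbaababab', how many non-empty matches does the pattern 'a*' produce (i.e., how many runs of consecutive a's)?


Pattern 'a*' matches zero or more a's. We want non-empty runs of consecutive a's.
String: 'aaabbaababab'
Walking through the string to find runs of a's:
  Run 1: positions 0-2 -> 'aaa'
  Run 2: positions 5-6 -> 'aa'
  Run 3: positions 8-8 -> 'a'
  Run 4: positions 10-10 -> 'a'
Non-empty runs found: ['aaa', 'aa', 'a', 'a']
Count: 4

4


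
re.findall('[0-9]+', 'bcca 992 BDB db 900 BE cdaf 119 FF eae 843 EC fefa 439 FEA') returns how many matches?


Pattern '[0-9]+' finds one or more digits.
Text: 'bcca 992 BDB db 900 BE cdaf 119 FF eae 843 EC fefa 439 FEA'
Scanning for matches:
  Match 1: '992'
  Match 2: '900'
  Match 3: '119'
  Match 4: '843'
  Match 5: '439'
Total matches: 5

5


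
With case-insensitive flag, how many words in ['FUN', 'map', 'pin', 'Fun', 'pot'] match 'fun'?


Case-insensitive matching: compare each word's lowercase form to 'fun'.
  'FUN' -> lower='fun' -> MATCH
  'map' -> lower='map' -> no
  'pin' -> lower='pin' -> no
  'Fun' -> lower='fun' -> MATCH
  'pot' -> lower='pot' -> no
Matches: ['FUN', 'Fun']
Count: 2

2


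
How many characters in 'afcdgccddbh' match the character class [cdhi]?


Character class [cdhi] matches any of: {c, d, h, i}
Scanning string 'afcdgccddbh' character by character:
  pos 0: 'a' -> no
  pos 1: 'f' -> no
  pos 2: 'c' -> MATCH
  pos 3: 'd' -> MATCH
  pos 4: 'g' -> no
  pos 5: 'c' -> MATCH
  pos 6: 'c' -> MATCH
  pos 7: 'd' -> MATCH
  pos 8: 'd' -> MATCH
  pos 9: 'b' -> no
  pos 10: 'h' -> MATCH
Total matches: 7

7


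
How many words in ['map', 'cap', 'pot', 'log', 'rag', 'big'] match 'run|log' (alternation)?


Alternation 'run|log' matches either 'run' or 'log'.
Checking each word:
  'map' -> no
  'cap' -> no
  'pot' -> no
  'log' -> MATCH
  'rag' -> no
  'big' -> no
Matches: ['log']
Count: 1

1


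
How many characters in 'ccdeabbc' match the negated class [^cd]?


Negated class [^cd] matches any char NOT in {c, d}
Scanning 'ccdeabbc':
  pos 0: 'c' -> no (excluded)
  pos 1: 'c' -> no (excluded)
  pos 2: 'd' -> no (excluded)
  pos 3: 'e' -> MATCH
  pos 4: 'a' -> MATCH
  pos 5: 'b' -> MATCH
  pos 6: 'b' -> MATCH
  pos 7: 'c' -> no (excluded)
Total matches: 4

4


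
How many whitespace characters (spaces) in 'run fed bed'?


\s matches whitespace characters (spaces, tabs, etc.).
Text: 'run fed bed'
This text has 3 words separated by spaces.
Number of spaces = number of words - 1 = 3 - 1 = 2

2


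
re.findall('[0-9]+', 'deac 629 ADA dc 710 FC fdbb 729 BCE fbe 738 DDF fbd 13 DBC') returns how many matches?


Pattern '[0-9]+' finds one or more digits.
Text: 'deac 629 ADA dc 710 FC fdbb 729 BCE fbe 738 DDF fbd 13 DBC'
Scanning for matches:
  Match 1: '629'
  Match 2: '710'
  Match 3: '729'
  Match 4: '738'
  Match 5: '13'
Total matches: 5

5


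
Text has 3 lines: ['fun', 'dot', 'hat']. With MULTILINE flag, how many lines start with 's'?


With MULTILINE flag, ^ matches the start of each line.
Lines: ['fun', 'dot', 'hat']
Checking which lines start with 's':
  Line 1: 'fun' -> no
  Line 2: 'dot' -> no
  Line 3: 'hat' -> no
Matching lines: []
Count: 0

0


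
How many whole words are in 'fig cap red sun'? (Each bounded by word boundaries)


Word boundaries (\b) mark the start/end of each word.
Text: 'fig cap red sun'
Splitting by whitespace:
  Word 1: 'fig'
  Word 2: 'cap'
  Word 3: 'red'
  Word 4: 'sun'
Total whole words: 4

4


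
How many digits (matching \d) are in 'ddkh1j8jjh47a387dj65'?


\d matches any digit 0-9.
Scanning 'ddkh1j8jjh47a387dj65':
  pos 4: '1' -> DIGIT
  pos 6: '8' -> DIGIT
  pos 10: '4' -> DIGIT
  pos 11: '7' -> DIGIT
  pos 13: '3' -> DIGIT
  pos 14: '8' -> DIGIT
  pos 15: '7' -> DIGIT
  pos 18: '6' -> DIGIT
  pos 19: '5' -> DIGIT
Digits found: ['1', '8', '4', '7', '3', '8', '7', '6', '5']
Total: 9

9


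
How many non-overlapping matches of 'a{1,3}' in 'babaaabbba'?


Pattern 'a{1,3}' matches between 1 and 3 consecutive a's (greedy).
String: 'babaaabbba'
Finding runs of a's and applying greedy matching:
  Run at pos 1: 'a' (length 1)
  Run at pos 3: 'aaa' (length 3)
  Run at pos 9: 'a' (length 1)
Matches: ['a', 'aaa', 'a']
Count: 3

3


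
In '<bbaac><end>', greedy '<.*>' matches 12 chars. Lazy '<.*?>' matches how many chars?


Greedy '<.*>' tries to match as MUCH as possible.
Lazy '<.*?>' tries to match as LITTLE as possible.

String: '<bbaac><end>'
Greedy '<.*>' starts at first '<' and extends to the LAST '>': '<bbaac><end>' (12 chars)
Lazy '<.*?>' starts at first '<' and stops at the FIRST '>': '<bbaac>' (7 chars)

7


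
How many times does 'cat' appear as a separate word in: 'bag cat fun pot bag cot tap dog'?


Scanning each word for exact match 'cat':
  Word 1: 'bag' -> no
  Word 2: 'cat' -> MATCH
  Word 3: 'fun' -> no
  Word 4: 'pot' -> no
  Word 5: 'bag' -> no
  Word 6: 'cot' -> no
  Word 7: 'tap' -> no
  Word 8: 'dog' -> no
Total matches: 1

1


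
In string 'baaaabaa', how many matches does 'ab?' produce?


Pattern 'ab?' matches 'a' optionally followed by 'b'.
String: 'baaaabaa'
Scanning left to right for 'a' then checking next char:
  Match 1: 'a' (a not followed by b)
  Match 2: 'a' (a not followed by b)
  Match 3: 'a' (a not followed by b)
  Match 4: 'ab' (a followed by b)
  Match 5: 'a' (a not followed by b)
  Match 6: 'a' (a not followed by b)
Total matches: 6

6


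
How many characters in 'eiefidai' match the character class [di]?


Character class [di] matches any of: {d, i}
Scanning string 'eiefidai' character by character:
  pos 0: 'e' -> no
  pos 1: 'i' -> MATCH
  pos 2: 'e' -> no
  pos 3: 'f' -> no
  pos 4: 'i' -> MATCH
  pos 5: 'd' -> MATCH
  pos 6: 'a' -> no
  pos 7: 'i' -> MATCH
Total matches: 4

4


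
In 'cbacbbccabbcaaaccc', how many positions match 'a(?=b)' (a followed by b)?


Lookahead 'a(?=b)' matches 'a' only when followed by 'b'.
String: 'cbacbbccabbcaaaccc'
Checking each position where char is 'a':
  pos 2: 'a' -> no (next='c')
  pos 8: 'a' -> MATCH (next='b')
  pos 12: 'a' -> no (next='a')
  pos 13: 'a' -> no (next='a')
  pos 14: 'a' -> no (next='c')
Matching positions: [8]
Count: 1

1


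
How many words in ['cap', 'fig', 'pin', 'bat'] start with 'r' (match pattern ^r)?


Pattern ^r anchors to start of word. Check which words begin with 'r':
  'cap' -> no
  'fig' -> no
  'pin' -> no
  'bat' -> no
Matching words: []
Count: 0

0


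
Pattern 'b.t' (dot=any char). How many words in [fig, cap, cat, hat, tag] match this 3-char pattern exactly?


Pattern 'b.t' means: starts with 'b', any single char, ends with 't'.
Checking each word (must be exactly 3 chars):
  'fig' (len=3): no
  'cap' (len=3): no
  'cat' (len=3): no
  'hat' (len=3): no
  'tag' (len=3): no
Matching words: []
Total: 0

0


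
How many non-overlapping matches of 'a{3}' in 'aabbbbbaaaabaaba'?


Pattern 'a{3}' matches exactly 3 consecutive a's (greedy, non-overlapping).
String: 'aabbbbbaaaabaaba'
Scanning for runs of a's:
  Run at pos 0: 'aa' (length 2) -> 0 match(es)
  Run at pos 7: 'aaaa' (length 4) -> 1 match(es)
  Run at pos 12: 'aa' (length 2) -> 0 match(es)
  Run at pos 15: 'a' (length 1) -> 0 match(es)
Matches found: ['aaa']
Total: 1

1


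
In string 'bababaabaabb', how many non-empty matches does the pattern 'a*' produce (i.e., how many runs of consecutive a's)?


Pattern 'a*' matches zero or more a's. We want non-empty runs of consecutive a's.
String: 'bababaabaabb'
Walking through the string to find runs of a's:
  Run 1: positions 1-1 -> 'a'
  Run 2: positions 3-3 -> 'a'
  Run 3: positions 5-6 -> 'aa'
  Run 4: positions 8-9 -> 'aa'
Non-empty runs found: ['a', 'a', 'aa', 'aa']
Count: 4

4


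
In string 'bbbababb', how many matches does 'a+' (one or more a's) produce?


Pattern 'a+' matches one or more consecutive a's.
String: 'bbbababb'
Scanning for runs of a:
  Match 1: 'a' (length 1)
  Match 2: 'a' (length 1)
Total matches: 2

2


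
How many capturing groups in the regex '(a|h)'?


To count capturing groups, count each '(' that starts a group.
Pattern: '(a|h)'
Walking through the pattern:
  Position 0: '(' -> group #1
Total capturing groups: 1

1


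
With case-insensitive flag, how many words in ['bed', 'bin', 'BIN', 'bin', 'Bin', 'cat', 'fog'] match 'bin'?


Case-insensitive matching: compare each word's lowercase form to 'bin'.
  'bed' -> lower='bed' -> no
  'bin' -> lower='bin' -> MATCH
  'BIN' -> lower='bin' -> MATCH
  'bin' -> lower='bin' -> MATCH
  'Bin' -> lower='bin' -> MATCH
  'cat' -> lower='cat' -> no
  'fog' -> lower='fog' -> no
Matches: ['bin', 'BIN', 'bin', 'Bin']
Count: 4

4


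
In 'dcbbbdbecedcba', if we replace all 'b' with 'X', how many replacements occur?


re.sub('b', 'X', text) replaces every occurrence of 'b' with 'X'.
Text: 'dcbbbdbecedcba'
Scanning for 'b':
  pos 2: 'b' -> replacement #1
  pos 3: 'b' -> replacement #2
  pos 4: 'b' -> replacement #3
  pos 6: 'b' -> replacement #4
  pos 12: 'b' -> replacement #5
Total replacements: 5

5


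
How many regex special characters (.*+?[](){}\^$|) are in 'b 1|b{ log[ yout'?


Regex special characters are: . * + ? [ ] ( ) { } \ ^ $ |
Scanning 'b 1|b{ log[ yout':
  pos 3: '|' -> SPECIAL
  pos 5: '{' -> SPECIAL
  pos 10: '[' -> SPECIAL
Special chars found: ['|', '{', '[']
Total: 3

3


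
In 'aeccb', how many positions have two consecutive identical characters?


Looking for consecutive identical characters in 'aeccb':
  pos 0-1: 'a' vs 'e' -> different
  pos 1-2: 'e' vs 'c' -> different
  pos 2-3: 'c' vs 'c' -> MATCH ('cc')
  pos 3-4: 'c' vs 'b' -> different
Consecutive identical pairs: ['cc']
Count: 1

1


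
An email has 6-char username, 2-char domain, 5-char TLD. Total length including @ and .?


An email address has format: username@domain.tld
Username length: 6
'@' character: 1
Domain length: 2
'.' character: 1
TLD length: 5
Total = 6 + 1 + 2 + 1 + 5 = 15

15


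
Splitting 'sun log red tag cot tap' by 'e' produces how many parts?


Splitting by 'e' breaks the string at each occurrence of the separator.
Text: 'sun log red tag cot tap'
Parts after split:
  Part 1: 'sun log r'
  Part 2: 'd tag cot tap'
Total parts: 2

2


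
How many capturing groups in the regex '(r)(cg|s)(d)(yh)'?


To count capturing groups, count each '(' that starts a group.
Pattern: '(r)(cg|s)(d)(yh)'
Walking through the pattern:
  Position 0: '(' -> group #1
  Position 3: '(' -> group #2
  Position 9: '(' -> group #3
  Position 12: '(' -> group #4
Total capturing groups: 4

4


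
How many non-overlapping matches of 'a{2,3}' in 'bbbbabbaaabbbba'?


Pattern 'a{2,3}' matches between 2 and 3 consecutive a's (greedy).
String: 'bbbbabbaaabbbba'
Finding runs of a's and applying greedy matching:
  Run at pos 4: 'a' (length 1)
  Run at pos 7: 'aaa' (length 3)
  Run at pos 14: 'a' (length 1)
Matches: ['aaa']
Count: 1

1


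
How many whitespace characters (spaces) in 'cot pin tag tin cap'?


\s matches whitespace characters (spaces, tabs, etc.).
Text: 'cot pin tag tin cap'
This text has 5 words separated by spaces.
Number of spaces = number of words - 1 = 5 - 1 = 4

4


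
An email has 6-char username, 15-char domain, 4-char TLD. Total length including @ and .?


An email address has format: username@domain.tld
Username length: 6
'@' character: 1
Domain length: 15
'.' character: 1
TLD length: 4
Total = 6 + 1 + 15 + 1 + 4 = 27

27


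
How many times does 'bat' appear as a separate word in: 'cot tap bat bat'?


Scanning each word for exact match 'bat':
  Word 1: 'cot' -> no
  Word 2: 'tap' -> no
  Word 3: 'bat' -> MATCH
  Word 4: 'bat' -> MATCH
Total matches: 2

2


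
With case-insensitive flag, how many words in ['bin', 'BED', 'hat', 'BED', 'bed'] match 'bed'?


Case-insensitive matching: compare each word's lowercase form to 'bed'.
  'bin' -> lower='bin' -> no
  'BED' -> lower='bed' -> MATCH
  'hat' -> lower='hat' -> no
  'BED' -> lower='bed' -> MATCH
  'bed' -> lower='bed' -> MATCH
Matches: ['BED', 'BED', 'bed']
Count: 3

3


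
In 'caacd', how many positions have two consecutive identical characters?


Looking for consecutive identical characters in 'caacd':
  pos 0-1: 'c' vs 'a' -> different
  pos 1-2: 'a' vs 'a' -> MATCH ('aa')
  pos 2-3: 'a' vs 'c' -> different
  pos 3-4: 'c' vs 'd' -> different
Consecutive identical pairs: ['aa']
Count: 1

1


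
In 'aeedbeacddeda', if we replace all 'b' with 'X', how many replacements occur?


re.sub('b', 'X', text) replaces every occurrence of 'b' with 'X'.
Text: 'aeedbeacddeda'
Scanning for 'b':
  pos 4: 'b' -> replacement #1
Total replacements: 1

1


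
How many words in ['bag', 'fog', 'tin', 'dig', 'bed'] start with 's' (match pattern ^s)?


Pattern ^s anchors to start of word. Check which words begin with 's':
  'bag' -> no
  'fog' -> no
  'tin' -> no
  'dig' -> no
  'bed' -> no
Matching words: []
Count: 0

0
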